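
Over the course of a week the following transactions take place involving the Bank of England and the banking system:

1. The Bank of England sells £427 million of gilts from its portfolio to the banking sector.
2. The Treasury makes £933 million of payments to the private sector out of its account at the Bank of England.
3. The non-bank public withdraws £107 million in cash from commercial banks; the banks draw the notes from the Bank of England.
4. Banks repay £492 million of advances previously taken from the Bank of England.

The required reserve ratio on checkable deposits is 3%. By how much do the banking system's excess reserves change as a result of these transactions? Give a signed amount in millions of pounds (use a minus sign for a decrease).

OMO sale (to banks) £427 million: reserves −£427M, deposits 0.
Government spending £933 million: reserves +£933M, deposits +£933M.
Currency withdrawal £107 million: reserves −£107M, deposits −£107M.
Discount-window repayment £492 million: reserves −£492M, deposits 0.
Totals: Δreserves = −£93M, Δdeposits = +£826M.
Δrequired reserves = 3% × +£826M = +£24.78M.
Δexcess reserves = Δreserves − Δrequired = −£93M − (+£24.78M) = -£117.78 million.

-£117.78 million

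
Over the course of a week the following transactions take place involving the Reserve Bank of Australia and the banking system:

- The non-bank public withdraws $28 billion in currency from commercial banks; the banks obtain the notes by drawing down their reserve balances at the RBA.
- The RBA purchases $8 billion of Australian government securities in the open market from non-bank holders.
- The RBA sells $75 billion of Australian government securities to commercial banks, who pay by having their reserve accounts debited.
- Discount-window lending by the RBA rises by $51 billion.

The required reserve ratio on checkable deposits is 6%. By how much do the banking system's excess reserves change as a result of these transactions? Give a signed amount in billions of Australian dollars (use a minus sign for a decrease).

Currency withdrawal $28 billion: reserves −$28B, deposits −$28B.
Asset purchase (from non-banks) $8 billion: reserves +$8B, deposits +$8B.
OMO sale (to banks) $75 billion: reserves −$75B, deposits 0.
Discount-window loan $51 billion: reserves +$51B, deposits 0.
Totals: Δreserves = −$44B, Δdeposits = −$20B.
Δrequired reserves = 6% × −$20B = −$1.2B.
Δexcess reserves = Δreserves − Δrequired = −$44B − (−$1.2B) = -$42.8 billion.

-$42.8 billion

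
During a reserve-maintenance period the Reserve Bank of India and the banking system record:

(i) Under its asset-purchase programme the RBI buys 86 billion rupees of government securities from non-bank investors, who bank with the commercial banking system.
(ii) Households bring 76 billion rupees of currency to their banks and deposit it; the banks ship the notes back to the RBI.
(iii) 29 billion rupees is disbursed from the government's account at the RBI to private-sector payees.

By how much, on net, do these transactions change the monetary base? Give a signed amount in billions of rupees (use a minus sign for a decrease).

+115 billion

Asset purchase (from non-banks) 86 billion rupees: RBI balance sheet expands → +86B.
Currency deposit 76 billion rupees: just a shift between currency and reserves — both are base money → 0.
Government spending 29 billion rupees: a non-base liability converts back to reserves → +29B.
Net: 86 + 0 + 29 = +115 billion.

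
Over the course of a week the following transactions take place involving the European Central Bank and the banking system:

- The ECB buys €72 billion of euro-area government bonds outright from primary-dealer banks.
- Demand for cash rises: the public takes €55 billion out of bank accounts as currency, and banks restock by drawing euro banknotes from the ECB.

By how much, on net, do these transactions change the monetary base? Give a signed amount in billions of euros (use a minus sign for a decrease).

ECB balance sheet:
  Assets:      Securities +€72B
  Liabilities: Bank reserves +€17B, Currency in circulation +€55B
Commercial banking system:
  Assets:      Reserves at CB +€17B, Securities −€72B
  Liabilities: Checkable deposits −€55B
Monetary base = currency + reserves: +€55B + (+€17B) = +€72 billion.

+€72 billion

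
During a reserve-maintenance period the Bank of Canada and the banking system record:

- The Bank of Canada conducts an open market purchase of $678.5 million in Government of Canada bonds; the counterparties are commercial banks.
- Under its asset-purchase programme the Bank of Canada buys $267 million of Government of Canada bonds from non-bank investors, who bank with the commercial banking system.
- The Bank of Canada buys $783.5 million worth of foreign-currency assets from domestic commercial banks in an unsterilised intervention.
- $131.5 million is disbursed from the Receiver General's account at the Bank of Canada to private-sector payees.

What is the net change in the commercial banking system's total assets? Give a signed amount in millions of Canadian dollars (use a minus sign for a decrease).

OMO purchase (from banks) $678.5 million: just an asset swap on bank balance sheets → 0.
Asset purchase (from non-banks) $267 million: bank balance sheets expand → +$267M.
FX purchase $783.5 million: just an asset swap on bank balance sheets → 0.
Government spending $131.5 million: bank balance sheets expand → +$131.5M.
Net: 0 + 267 + 0 + 131.5 = +$398.5 million.

+$398.5 million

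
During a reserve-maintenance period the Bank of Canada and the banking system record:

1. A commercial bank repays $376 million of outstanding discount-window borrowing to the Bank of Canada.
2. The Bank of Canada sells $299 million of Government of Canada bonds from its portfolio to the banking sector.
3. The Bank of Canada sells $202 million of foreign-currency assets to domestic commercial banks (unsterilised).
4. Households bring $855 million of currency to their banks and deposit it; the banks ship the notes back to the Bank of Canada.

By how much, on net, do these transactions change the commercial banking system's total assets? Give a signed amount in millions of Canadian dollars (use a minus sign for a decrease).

+$479 million

Discount-window repayment $376 million: bank balance sheets shrink → −$376M.
OMO sale (to banks) $299 million: just an asset swap on bank balance sheets → 0.
FX sale $202 million: just an asset swap on bank balance sheets → 0.
Currency deposit $855 million: bank balance sheets expand → +$855M.
Net: −376 + 0 + 0 + 855 = +$479 million.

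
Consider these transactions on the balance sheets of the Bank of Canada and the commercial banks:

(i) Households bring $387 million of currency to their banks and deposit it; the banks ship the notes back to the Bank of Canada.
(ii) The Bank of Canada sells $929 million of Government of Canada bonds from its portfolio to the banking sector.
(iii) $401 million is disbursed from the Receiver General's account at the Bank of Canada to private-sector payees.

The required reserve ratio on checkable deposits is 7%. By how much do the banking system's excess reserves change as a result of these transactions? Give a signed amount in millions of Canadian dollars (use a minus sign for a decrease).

Currency deposit $387 million: reserves +$387M, deposits +$387M.
OMO sale (to banks) $929 million: reserves −$929M, deposits 0.
Government spending $401 million: reserves +$401M, deposits +$401M.
Totals: Δreserves = −$141M, Δdeposits = +$788M.
Δrequired reserves = 7% × +$788M = +$55.16M.
Δexcess reserves = Δreserves − Δrequired = −$141M − (+$55.16M) = -$196.16 million.

-$196.16 million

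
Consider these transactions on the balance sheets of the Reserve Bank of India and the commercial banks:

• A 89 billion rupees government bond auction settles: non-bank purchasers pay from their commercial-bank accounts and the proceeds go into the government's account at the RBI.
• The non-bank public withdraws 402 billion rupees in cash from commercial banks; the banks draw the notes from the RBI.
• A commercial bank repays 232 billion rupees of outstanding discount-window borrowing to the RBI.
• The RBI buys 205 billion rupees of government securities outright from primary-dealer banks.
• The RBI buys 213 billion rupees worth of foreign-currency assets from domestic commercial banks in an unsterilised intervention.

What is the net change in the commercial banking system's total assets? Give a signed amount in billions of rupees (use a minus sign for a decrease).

RBI balance sheet:
  Assets:      Securities +205B, Loans to banks −232B, Foreign assets +213B
  Liabilities: Bank reserves −305B, Currency in circulation +402B, Government deposits +89B
Commercial banking system:
  Assets:      Reserves at CB −305B, Securities −205B, Foreign assets −213B
  Liabilities: Checkable deposits −491B, Borrowings from CB −232B
Change in total bank assets = -723 billion.

-723 billion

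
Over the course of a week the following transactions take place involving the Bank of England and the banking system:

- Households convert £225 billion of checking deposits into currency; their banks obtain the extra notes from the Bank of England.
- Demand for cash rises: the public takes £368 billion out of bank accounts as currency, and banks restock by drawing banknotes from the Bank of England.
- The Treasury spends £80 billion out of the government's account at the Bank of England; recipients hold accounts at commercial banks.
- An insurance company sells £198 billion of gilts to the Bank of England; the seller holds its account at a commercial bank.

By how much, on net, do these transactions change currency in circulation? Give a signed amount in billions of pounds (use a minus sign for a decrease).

Bank of England balance sheet:
  Assets:      Securities +£198B
  Liabilities: Bank reserves −£315B, Currency in circulation +£593B, Government deposits −£80B
So the change in currency in circulation is +£593 billion.

+£593 billion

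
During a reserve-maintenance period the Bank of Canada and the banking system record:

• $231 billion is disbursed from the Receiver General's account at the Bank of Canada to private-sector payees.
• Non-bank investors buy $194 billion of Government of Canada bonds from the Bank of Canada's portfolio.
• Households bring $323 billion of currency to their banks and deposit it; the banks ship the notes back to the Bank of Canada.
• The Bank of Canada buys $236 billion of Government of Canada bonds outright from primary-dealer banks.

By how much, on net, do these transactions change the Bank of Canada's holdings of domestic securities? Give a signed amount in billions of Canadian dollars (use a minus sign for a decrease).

+$42 billion

Government spending $231 billion: the Bank of Canada's securities portfolio is untouched → 0.
Asset sale (to non-banks) $194 billion: securities removed from the Bank of Canada's portfolio → −$194B.
Currency deposit $323 billion: the Bank of Canada's securities portfolio is untouched → 0.
OMO purchase (from banks) $236 billion: securities added to the Bank of Canada's portfolio → +$236B.
Net: 0 − 194 + 0 + 236 = +$42 billion.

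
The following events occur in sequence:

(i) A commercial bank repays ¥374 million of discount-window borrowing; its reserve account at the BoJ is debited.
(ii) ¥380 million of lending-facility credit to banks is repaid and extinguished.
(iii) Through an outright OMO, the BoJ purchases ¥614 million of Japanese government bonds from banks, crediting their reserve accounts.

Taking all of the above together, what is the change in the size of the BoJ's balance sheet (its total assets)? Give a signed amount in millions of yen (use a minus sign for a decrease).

-¥140 million

Discount-window repayment ¥374 million: a BoJ asset is shed → −¥374M.
Discount-window repayment ¥380 million: a BoJ asset is shed → −¥380M.
OMO purchase (from banks) ¥614 million: a BoJ asset is acquired → +¥614M.
Net: −374 − 380 + 614 = -¥140 million.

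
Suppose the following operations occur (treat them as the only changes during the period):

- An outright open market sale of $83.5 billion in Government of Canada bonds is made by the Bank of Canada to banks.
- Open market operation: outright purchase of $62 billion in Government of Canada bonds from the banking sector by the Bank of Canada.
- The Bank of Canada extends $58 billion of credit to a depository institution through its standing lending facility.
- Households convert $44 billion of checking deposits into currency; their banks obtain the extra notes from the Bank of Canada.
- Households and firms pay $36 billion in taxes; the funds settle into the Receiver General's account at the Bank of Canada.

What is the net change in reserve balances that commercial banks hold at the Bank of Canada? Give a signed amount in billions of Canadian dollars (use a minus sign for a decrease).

-$43.5 billion

Bank of Canada balance sheet:
  Assets:      Securities −$21.5B, Loans to banks +$58B
  Liabilities: Bank reserves −$43.5B, Currency in circulation +$44B, Government deposits +$36B
So the change in reserve balances that commercial banks hold at the Bank of Canada is -$43.5 billion.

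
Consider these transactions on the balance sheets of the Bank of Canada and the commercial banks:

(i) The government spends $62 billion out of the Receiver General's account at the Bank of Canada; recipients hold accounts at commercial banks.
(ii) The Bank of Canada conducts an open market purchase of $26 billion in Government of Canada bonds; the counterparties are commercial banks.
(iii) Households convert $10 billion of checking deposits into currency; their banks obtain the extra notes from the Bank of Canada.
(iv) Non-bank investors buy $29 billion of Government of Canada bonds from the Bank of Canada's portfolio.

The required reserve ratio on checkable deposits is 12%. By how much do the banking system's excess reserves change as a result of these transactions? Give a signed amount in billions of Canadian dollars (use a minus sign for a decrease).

+$46.24 billion

Government spending $62 billion: reserves +$62B, deposits +$62B.
OMO purchase (from banks) $26 billion: reserves +$26B, deposits 0.
Currency withdrawal $10 billion: reserves −$10B, deposits −$10B.
Asset sale (to non-banks) $29 billion: reserves −$29B, deposits −$29B.
Totals: Δreserves = +$49B, Δdeposits = +$23B.
Δrequired reserves = 12% × +$23B = +$2.76B.
Δexcess reserves = Δreserves − Δrequired = +$49B − (+$2.76B) = +$46.24 billion.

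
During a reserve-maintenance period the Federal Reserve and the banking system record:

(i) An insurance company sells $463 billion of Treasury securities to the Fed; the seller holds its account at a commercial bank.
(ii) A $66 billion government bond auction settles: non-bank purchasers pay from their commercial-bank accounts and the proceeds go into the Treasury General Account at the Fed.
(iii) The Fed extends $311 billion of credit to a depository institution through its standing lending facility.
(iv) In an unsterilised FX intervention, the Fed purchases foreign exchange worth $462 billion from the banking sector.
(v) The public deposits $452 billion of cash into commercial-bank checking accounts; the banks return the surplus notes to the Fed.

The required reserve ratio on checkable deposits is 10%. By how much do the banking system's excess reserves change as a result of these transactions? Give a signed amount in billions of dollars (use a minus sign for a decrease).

+$1537.1 billion

Asset purchase (from non-banks) $463 billion: reserves +$463B, deposits +$463B.
Government account inflow $66 billion: reserves −$66B, deposits −$66B.
Discount-window loan $311 billion: reserves +$311B, deposits 0.
FX purchase $462 billion: reserves +$462B, deposits 0.
Currency deposit $452 billion: reserves +$452B, deposits +$452B.
Totals: Δreserves = +$1622B, Δdeposits = +$849B.
Δrequired reserves = 10% × +$849B = +$84.9B.
Δexcess reserves = Δreserves − Δrequired = +$1622B − (+$84.9B) = +$1537.1 billion.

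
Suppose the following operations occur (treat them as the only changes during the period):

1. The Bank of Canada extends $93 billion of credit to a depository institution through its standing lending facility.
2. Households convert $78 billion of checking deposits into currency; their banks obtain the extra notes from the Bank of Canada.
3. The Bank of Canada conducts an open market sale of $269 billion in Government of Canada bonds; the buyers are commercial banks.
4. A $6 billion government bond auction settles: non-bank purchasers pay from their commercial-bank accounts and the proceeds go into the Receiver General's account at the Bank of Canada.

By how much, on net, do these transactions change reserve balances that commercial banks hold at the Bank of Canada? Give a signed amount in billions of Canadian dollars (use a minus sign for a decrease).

Bank of Canada balance sheet:
  Assets:      Securities −$269B, Loans to banks +$93B
  Liabilities: Bank reserves −$260B, Currency in circulation +$78B, Government deposits +$6B
So the change in reserve balances that commercial banks hold at the Bank of Canada is -$260 billion.

-$260 billion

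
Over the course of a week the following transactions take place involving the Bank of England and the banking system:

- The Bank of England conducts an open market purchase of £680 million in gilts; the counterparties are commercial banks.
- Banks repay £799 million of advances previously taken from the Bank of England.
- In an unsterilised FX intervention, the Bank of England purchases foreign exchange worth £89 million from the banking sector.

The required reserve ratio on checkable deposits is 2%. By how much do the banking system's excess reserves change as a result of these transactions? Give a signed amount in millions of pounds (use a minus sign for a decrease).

OMO purchase (from banks) £680 million: reserves +£680M, deposits 0.
Discount-window repayment £799 million: reserves −£799M, deposits 0.
FX purchase £89 million: reserves +£89M, deposits 0.
Totals: Δreserves = −£30M, Δdeposits = 0.
Δrequired reserves = 2% × 0 = 0.
Δexcess reserves = Δreserves − Δrequired = −£30M − (0) = -£30 million.

-£30 million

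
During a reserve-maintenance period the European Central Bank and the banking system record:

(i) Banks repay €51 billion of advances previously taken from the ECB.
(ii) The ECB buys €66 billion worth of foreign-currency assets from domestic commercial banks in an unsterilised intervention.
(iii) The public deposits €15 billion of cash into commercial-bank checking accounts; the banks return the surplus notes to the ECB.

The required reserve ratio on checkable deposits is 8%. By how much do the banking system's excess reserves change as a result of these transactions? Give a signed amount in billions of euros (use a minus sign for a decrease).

+€28.8 billion

Discount-window repayment €51 billion: reserves −€51B, deposits 0.
FX purchase €66 billion: reserves +€66B, deposits 0.
Currency deposit €15 billion: reserves +€15B, deposits +€15B.
Totals: Δreserves = +€30B, Δdeposits = +€15B.
Δrequired reserves = 8% × +€15B = +€1.2B.
Δexcess reserves = Δreserves − Δrequired = +€30B − (+€1.2B) = +€28.8 billion.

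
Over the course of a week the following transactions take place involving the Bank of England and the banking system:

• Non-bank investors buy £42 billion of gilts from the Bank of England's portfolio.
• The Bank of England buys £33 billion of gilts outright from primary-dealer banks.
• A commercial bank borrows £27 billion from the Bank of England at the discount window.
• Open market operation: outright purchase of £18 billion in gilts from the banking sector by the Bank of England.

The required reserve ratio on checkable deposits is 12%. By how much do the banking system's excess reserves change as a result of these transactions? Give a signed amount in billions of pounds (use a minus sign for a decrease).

+£41.04 billion

Asset sale (to non-banks) £42 billion: reserves −£42B, deposits −£42B.
OMO purchase (from banks) £33 billion: reserves +£33B, deposits 0.
Discount-window loan £27 billion: reserves +£27B, deposits 0.
OMO purchase (from banks) £18 billion: reserves +£18B, deposits 0.
Totals: Δreserves = +£36B, Δdeposits = −£42B.
Δrequired reserves = 12% × −£42B = −£5.04B.
Δexcess reserves = Δreserves − Δrequired = +£36B − (−£5.04B) = +£41.04 billion.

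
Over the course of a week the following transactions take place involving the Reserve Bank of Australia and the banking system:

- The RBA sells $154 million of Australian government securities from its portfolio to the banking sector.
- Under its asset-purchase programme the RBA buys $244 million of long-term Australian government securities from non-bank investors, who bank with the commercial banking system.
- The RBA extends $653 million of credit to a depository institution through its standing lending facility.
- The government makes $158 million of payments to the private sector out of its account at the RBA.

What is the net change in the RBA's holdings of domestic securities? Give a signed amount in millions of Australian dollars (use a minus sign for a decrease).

RBA balance sheet:
  Assets:      Securities +$90M, Loans to banks +$653M
  Liabilities: Bank reserves +$901M, Government deposits −$158M
Commercial banking system:
  Assets:      Reserves at CB +$901M, Securities +$154M
  Liabilities: Checkable deposits +$402M, Borrowings from CB +$653M
So the change in the RBA's holdings of domestic securities is +$90 million.

+$90 million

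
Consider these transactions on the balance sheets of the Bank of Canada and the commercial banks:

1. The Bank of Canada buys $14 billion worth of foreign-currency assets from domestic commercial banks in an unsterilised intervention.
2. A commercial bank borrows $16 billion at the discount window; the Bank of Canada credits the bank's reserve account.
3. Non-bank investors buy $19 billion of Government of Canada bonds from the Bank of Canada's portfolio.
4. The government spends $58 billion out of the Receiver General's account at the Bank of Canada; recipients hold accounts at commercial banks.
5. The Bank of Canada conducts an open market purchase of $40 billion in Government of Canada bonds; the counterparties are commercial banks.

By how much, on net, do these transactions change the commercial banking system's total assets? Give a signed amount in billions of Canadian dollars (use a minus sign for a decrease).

+$55 billion

FX purchase $14 billion: just an asset swap on bank balance sheets → 0.
Discount-window loan $16 billion: bank balance sheets expand → +$16B.
Asset sale (to non-banks) $19 billion: bank balance sheets shrink → −$19B.
Government spending $58 billion: bank balance sheets expand → +$58B.
OMO purchase (from banks) $40 billion: just an asset swap on bank balance sheets → 0.
Net: 0 + 16 − 19 + 58 + 0 = +$55 billion.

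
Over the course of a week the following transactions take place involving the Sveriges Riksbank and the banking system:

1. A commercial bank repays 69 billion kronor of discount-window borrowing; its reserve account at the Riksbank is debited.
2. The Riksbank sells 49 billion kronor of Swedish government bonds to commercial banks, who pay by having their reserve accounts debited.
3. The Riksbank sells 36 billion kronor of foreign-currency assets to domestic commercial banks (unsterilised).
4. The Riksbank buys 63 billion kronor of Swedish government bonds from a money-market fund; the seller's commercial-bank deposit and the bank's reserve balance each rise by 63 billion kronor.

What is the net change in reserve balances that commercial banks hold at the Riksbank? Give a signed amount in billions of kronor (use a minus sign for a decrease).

Discount-window repayment 69 billion kronor: repayment is debited from reserves → −69B.
OMO sale (to banks) 49 billion kronor: the buying banks pay out of their reserve balances → −49B.
FX sale 36 billion kronor: the buying banks pay out of their reserve balances → −36B.
Asset purchase (from non-banks) 63 billion kronor: the Riksbank pays by crediting reserve accounts → +63B.
Net: −69 − 49 − 36 + 63 = -91 billion.

-91 billion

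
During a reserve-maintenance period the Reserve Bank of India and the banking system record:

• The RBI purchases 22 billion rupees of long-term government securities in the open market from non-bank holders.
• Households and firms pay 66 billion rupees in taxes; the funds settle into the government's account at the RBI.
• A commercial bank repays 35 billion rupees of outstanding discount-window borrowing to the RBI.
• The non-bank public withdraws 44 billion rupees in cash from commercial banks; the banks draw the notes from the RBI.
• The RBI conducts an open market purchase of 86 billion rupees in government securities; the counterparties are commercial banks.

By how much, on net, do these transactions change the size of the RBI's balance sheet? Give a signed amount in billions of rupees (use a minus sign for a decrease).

+73 billion

Asset purchase (from non-banks) 22 billion rupees: an RBI asset is acquired → +22B.
Government account inflow 66 billion rupees: only the composition of liabilities changes → 0.
Discount-window repayment 35 billion rupees: an RBI asset is shed → −35B.
Currency withdrawal 44 billion rupees: only the composition of liabilities changes → 0.
OMO purchase (from banks) 86 billion rupees: an RBI asset is acquired → +86B.
Net: 22 + 0 − 35 + 0 + 86 = +73 billion.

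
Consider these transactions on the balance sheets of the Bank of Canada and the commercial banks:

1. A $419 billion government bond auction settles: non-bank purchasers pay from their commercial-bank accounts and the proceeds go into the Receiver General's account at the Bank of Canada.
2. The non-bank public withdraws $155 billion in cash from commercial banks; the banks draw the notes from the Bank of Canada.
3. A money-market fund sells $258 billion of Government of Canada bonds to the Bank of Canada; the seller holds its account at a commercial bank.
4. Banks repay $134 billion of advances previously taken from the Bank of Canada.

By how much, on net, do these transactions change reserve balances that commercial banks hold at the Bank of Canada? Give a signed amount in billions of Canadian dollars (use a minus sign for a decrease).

-$450 billion

Government account inflow $419 billion: funds move from bank reserves into the government account → −$419B.
Currency withdrawal $155 billion: banks swap reserves for currency → −$155B.
Asset purchase (from non-banks) $258 billion: the Bank of Canada pays by crediting reserve accounts → +$258B.
Discount-window repayment $134 billion: repayment is debited from reserves → −$134B.
Net: −419 − 155 + 258 − 134 = -$450 billion.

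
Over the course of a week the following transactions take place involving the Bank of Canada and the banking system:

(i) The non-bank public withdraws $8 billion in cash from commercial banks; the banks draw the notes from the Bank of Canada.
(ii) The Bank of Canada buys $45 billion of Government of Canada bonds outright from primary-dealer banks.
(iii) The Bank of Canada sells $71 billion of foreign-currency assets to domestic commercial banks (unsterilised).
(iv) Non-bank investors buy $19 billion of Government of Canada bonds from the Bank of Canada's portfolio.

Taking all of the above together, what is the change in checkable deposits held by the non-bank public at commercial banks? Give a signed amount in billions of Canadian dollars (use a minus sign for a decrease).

-$27 billion

Bank of Canada balance sheet:
  Assets:      Securities +$26B, Foreign assets −$71B
  Liabilities: Bank reserves −$53B, Currency in circulation +$8B
Commercial banking system:
  Assets:      Reserves at CB −$53B, Securities −$45B, Foreign assets +$71B
  Liabilities: Checkable deposits −$27B
So the change in checkable deposits held by the non-bank public at commercial banks is -$27 billion.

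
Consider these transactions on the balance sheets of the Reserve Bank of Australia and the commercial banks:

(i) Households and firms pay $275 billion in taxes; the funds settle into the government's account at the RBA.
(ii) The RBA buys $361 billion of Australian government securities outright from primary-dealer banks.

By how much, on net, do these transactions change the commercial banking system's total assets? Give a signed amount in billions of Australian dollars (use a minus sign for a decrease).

-$275 billion

RBA balance sheet:
  Assets:      Securities +$361B
  Liabilities: Bank reserves +$86B, Government deposits +$275B
Commercial banking system:
  Assets:      Reserves at CB +$86B, Securities −$361B
  Liabilities: Checkable deposits −$275B
Change in total bank assets = -$275 billion.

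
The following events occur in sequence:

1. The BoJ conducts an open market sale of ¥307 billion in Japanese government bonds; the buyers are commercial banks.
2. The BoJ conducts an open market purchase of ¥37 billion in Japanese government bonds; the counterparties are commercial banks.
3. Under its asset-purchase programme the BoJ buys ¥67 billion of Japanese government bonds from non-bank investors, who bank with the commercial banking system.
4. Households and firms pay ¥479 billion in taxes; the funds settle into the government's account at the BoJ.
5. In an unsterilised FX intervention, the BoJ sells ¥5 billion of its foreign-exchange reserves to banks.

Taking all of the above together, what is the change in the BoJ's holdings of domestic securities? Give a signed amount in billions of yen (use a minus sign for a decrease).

OMO sale (to banks) ¥307 billion: securities removed from the BoJ's portfolio → −¥307B.
OMO purchase (from banks) ¥37 billion: securities added to the BoJ's portfolio → +¥37B.
Asset purchase (from non-banks) ¥67 billion: securities added to the BoJ's portfolio → +¥67B.
Government account inflow ¥479 billion: the BoJ's securities portfolio is untouched → 0.
FX sale ¥5 billion: the BoJ's securities portfolio is untouched → 0.
Net: −307 + 37 + 67 + 0 + 0 = -¥203 billion.

-¥203 billion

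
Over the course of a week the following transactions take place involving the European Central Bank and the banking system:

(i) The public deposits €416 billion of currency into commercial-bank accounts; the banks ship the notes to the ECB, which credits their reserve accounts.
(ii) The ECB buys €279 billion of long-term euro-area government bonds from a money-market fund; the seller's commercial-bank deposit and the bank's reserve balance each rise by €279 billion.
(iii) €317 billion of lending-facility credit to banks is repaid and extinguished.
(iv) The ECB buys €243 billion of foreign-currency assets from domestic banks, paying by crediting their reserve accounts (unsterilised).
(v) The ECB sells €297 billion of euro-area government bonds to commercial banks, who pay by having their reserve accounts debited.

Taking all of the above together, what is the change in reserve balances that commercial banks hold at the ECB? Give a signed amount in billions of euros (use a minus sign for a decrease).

+€324 billion

Currency deposit €416 billion: returned notes are swapped for reserve credit → +€416B.
Asset purchase (from non-banks) €279 billion: the ECB pays by crediting reserve accounts → +€279B.
Discount-window repayment €317 billion: repayment is debited from reserves → −€317B.
FX purchase €243 billion: the ECB pays by crediting reserve accounts → +€243B.
OMO sale (to banks) €297 billion: the buying banks pay out of their reserve balances → −€297B.
Net: 416 + 279 − 317 + 243 − 297 = +€324 billion.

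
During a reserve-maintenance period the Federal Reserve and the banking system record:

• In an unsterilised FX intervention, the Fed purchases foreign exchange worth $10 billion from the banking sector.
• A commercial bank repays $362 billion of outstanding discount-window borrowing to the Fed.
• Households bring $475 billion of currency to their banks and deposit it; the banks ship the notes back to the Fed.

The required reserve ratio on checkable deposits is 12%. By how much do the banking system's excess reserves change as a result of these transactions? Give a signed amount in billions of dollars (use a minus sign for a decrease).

+$66 billion

FX purchase $10 billion: reserves +$10B, deposits 0.
Discount-window repayment $362 billion: reserves −$362B, deposits 0.
Currency deposit $475 billion: reserves +$475B, deposits +$475B.
Totals: Δreserves = +$123B, Δdeposits = +$475B.
Δrequired reserves = 12% × +$475B = +$57B.
Δexcess reserves = Δreserves − Δrequired = +$123B − (+$57B) = +$66 billion.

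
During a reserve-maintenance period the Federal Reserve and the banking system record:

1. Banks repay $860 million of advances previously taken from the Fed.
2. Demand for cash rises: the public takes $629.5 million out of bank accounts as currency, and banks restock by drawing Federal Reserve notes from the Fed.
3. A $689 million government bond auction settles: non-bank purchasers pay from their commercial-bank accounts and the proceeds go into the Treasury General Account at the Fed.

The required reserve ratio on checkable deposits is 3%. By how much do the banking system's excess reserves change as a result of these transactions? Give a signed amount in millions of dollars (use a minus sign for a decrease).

-$2138.945 million

Discount-window repayment $860 million: reserves −$860M, deposits 0.
Currency withdrawal $629.5 million: reserves −$629.5M, deposits −$629.5M.
Government account inflow $689 million: reserves −$689M, deposits −$689M.
Totals: Δreserves = −$2178.5M, Δdeposits = −$1318.5M.
Δrequired reserves = 3% × −$1318.5M = −$39.555M.
Δexcess reserves = Δreserves − Δrequired = −$2178.5M − (−$39.555M) = -$2138.945 million.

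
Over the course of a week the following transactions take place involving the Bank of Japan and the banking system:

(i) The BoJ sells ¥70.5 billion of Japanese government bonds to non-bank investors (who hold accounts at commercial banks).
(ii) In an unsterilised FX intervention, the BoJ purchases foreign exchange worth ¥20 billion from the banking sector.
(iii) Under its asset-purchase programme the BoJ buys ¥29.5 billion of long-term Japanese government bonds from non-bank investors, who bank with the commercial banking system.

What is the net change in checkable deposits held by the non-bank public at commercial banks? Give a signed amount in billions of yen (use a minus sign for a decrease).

Asset sale (to non-banks) ¥70.5 billion: non-bank counterparties' bank balances fall → −¥70.5B.
FX purchase ¥20 billion: the counterparty is a bank, so public deposits are unchanged → 0.
Asset purchase (from non-banks) ¥29.5 billion: non-bank counterparties' bank balances rise → +¥29.5B.
Net: −70.5 + 0 + 29.5 = -¥41 billion.

-¥41 billion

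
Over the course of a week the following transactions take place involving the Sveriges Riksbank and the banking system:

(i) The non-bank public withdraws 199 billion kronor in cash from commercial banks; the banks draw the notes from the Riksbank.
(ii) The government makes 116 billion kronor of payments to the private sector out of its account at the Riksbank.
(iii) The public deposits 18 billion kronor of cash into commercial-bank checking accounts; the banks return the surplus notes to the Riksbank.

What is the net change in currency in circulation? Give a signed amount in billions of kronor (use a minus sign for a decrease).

+181 billion

Currency withdrawal 199 billion kronor: notes leave the central bank → +199B.
Government spending 116 billion kronor: no currency enters or leaves circulation → 0.
Currency deposit 18 billion kronor: notes return to the central bank → −18B.
Net: 199 + 0 − 18 = +181 billion.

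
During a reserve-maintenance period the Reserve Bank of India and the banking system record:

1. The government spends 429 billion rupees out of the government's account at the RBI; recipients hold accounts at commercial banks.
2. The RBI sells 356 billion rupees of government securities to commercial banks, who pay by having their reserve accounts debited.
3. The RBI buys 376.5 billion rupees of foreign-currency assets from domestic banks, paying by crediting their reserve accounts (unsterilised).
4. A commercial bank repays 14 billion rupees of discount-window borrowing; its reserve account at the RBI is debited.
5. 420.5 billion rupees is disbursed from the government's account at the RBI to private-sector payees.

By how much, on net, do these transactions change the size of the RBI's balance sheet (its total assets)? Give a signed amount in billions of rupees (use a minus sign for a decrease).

+6.5 billion

Government spending 429 billion rupees: only the composition of liabilities changes → 0.
OMO sale (to banks) 356 billion rupees: an RBI asset is shed → −356B.
FX purchase 376.5 billion rupees: an RBI asset is acquired → +376.5B.
Discount-window repayment 14 billion rupees: an RBI asset is shed → −14B.
Government spending 420.5 billion rupees: only the composition of liabilities changes → 0.
Net: 0 − 356 + 376.5 − 14 + 0 = +6.5 billion.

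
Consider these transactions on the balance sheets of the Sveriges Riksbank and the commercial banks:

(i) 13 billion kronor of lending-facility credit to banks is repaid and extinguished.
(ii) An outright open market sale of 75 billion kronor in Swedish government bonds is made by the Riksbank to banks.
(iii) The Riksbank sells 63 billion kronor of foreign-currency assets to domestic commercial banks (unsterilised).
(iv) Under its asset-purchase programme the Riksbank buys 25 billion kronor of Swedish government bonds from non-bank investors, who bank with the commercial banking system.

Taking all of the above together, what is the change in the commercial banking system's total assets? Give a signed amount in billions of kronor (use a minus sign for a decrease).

+12 billion

Discount-window repayment 13 billion kronor: bank balance sheets shrink → −13B.
OMO sale (to banks) 75 billion kronor: just an asset swap on bank balance sheets → 0.
FX sale 63 billion kronor: just an asset swap on bank balance sheets → 0.
Asset purchase (from non-banks) 25 billion kronor: bank balance sheets expand → +25B.
Net: −13 + 0 + 0 + 25 = +12 billion.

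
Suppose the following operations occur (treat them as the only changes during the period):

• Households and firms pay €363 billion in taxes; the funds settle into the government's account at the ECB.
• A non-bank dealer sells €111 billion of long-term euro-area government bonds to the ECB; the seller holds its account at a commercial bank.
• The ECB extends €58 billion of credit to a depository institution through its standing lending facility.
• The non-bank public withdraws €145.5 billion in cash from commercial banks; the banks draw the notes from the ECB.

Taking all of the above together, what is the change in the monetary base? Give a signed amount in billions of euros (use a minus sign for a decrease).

-€194 billion

ECB balance sheet:
  Assets:      Securities +€111B, Loans to banks +€58B
  Liabilities: Bank reserves −€339.5B, Currency in circulation +€145.5B, Government deposits +€363B
Commercial banking system:
  Assets:      Reserves at CB −€339.5B
  Liabilities: Checkable deposits −€397.5B, Borrowings from CB +€58B
Monetary base = currency + reserves: +€145.5B + (−€339.5B) = -€194 billion.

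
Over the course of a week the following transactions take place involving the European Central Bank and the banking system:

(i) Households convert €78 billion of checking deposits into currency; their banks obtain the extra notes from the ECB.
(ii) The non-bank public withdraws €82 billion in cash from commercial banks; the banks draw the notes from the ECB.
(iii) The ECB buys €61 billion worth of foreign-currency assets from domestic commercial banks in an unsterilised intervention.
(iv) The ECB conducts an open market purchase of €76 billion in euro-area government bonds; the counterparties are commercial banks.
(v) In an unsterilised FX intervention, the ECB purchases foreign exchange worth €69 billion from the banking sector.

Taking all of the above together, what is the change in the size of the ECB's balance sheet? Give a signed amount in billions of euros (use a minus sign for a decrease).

Currency withdrawal €78 billion: only the composition of liabilities changes → 0.
Currency withdrawal €82 billion: only the composition of liabilities changes → 0.
FX purchase €61 billion: an ECB asset is acquired → +€61B.
OMO purchase (from banks) €76 billion: an ECB asset is acquired → +€76B.
FX purchase €69 billion: an ECB asset is acquired → +€69B.
Net: 0 + 0 + 61 + 76 + 69 = +€206 billion.

+€206 billion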